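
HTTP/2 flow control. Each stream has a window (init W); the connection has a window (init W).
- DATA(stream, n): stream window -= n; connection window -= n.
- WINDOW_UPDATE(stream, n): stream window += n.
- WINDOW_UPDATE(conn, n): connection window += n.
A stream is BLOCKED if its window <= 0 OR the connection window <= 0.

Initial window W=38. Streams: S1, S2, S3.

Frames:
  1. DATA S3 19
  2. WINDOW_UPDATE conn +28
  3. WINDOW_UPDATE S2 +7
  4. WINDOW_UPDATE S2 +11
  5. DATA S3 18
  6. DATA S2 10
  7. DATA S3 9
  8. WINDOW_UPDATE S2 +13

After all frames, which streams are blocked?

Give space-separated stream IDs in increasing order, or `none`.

Op 1: conn=19 S1=38 S2=38 S3=19 blocked=[]
Op 2: conn=47 S1=38 S2=38 S3=19 blocked=[]
Op 3: conn=47 S1=38 S2=45 S3=19 blocked=[]
Op 4: conn=47 S1=38 S2=56 S3=19 blocked=[]
Op 5: conn=29 S1=38 S2=56 S3=1 blocked=[]
Op 6: conn=19 S1=38 S2=46 S3=1 blocked=[]
Op 7: conn=10 S1=38 S2=46 S3=-8 blocked=[3]
Op 8: conn=10 S1=38 S2=59 S3=-8 blocked=[3]

Answer: S3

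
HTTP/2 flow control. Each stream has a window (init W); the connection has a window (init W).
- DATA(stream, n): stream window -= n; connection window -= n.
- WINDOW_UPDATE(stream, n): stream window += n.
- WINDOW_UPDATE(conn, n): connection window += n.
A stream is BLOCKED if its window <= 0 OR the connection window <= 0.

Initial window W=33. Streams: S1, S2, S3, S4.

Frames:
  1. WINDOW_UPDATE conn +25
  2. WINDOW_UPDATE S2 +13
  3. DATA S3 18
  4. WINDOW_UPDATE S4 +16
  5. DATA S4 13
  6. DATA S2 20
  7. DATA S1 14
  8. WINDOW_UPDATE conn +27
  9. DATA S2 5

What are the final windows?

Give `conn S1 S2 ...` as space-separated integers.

Answer: 15 19 21 15 36

Derivation:
Op 1: conn=58 S1=33 S2=33 S3=33 S4=33 blocked=[]
Op 2: conn=58 S1=33 S2=46 S3=33 S4=33 blocked=[]
Op 3: conn=40 S1=33 S2=46 S3=15 S4=33 blocked=[]
Op 4: conn=40 S1=33 S2=46 S3=15 S4=49 blocked=[]
Op 5: conn=27 S1=33 S2=46 S3=15 S4=36 blocked=[]
Op 6: conn=7 S1=33 S2=26 S3=15 S4=36 blocked=[]
Op 7: conn=-7 S1=19 S2=26 S3=15 S4=36 blocked=[1, 2, 3, 4]
Op 8: conn=20 S1=19 S2=26 S3=15 S4=36 blocked=[]
Op 9: conn=15 S1=19 S2=21 S3=15 S4=36 blocked=[]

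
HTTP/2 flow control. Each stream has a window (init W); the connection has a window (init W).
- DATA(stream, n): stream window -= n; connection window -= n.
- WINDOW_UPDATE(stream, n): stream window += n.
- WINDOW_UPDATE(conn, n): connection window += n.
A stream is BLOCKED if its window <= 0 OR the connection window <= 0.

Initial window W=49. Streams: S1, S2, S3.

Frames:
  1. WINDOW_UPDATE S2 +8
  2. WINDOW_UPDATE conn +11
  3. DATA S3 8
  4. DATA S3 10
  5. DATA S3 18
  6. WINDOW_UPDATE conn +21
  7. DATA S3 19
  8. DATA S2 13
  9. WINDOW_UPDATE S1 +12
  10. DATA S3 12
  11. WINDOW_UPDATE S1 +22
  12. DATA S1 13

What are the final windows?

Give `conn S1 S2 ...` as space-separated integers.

Answer: -12 70 44 -18

Derivation:
Op 1: conn=49 S1=49 S2=57 S3=49 blocked=[]
Op 2: conn=60 S1=49 S2=57 S3=49 blocked=[]
Op 3: conn=52 S1=49 S2=57 S3=41 blocked=[]
Op 4: conn=42 S1=49 S2=57 S3=31 blocked=[]
Op 5: conn=24 S1=49 S2=57 S3=13 blocked=[]
Op 6: conn=45 S1=49 S2=57 S3=13 blocked=[]
Op 7: conn=26 S1=49 S2=57 S3=-6 blocked=[3]
Op 8: conn=13 S1=49 S2=44 S3=-6 blocked=[3]
Op 9: conn=13 S1=61 S2=44 S3=-6 blocked=[3]
Op 10: conn=1 S1=61 S2=44 S3=-18 blocked=[3]
Op 11: conn=1 S1=83 S2=44 S3=-18 blocked=[3]
Op 12: conn=-12 S1=70 S2=44 S3=-18 blocked=[1, 2, 3]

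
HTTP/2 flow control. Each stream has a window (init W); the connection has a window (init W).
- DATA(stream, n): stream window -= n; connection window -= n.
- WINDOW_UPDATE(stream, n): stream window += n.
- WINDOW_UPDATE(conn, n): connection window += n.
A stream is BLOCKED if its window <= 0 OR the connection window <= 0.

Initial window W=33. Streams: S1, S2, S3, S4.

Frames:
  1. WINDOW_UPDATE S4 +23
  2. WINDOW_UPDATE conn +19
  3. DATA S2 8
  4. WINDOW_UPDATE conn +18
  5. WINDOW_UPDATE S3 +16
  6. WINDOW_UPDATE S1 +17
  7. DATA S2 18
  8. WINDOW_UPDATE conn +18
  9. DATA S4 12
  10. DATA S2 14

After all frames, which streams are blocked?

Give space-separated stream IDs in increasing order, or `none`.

Answer: S2

Derivation:
Op 1: conn=33 S1=33 S2=33 S3=33 S4=56 blocked=[]
Op 2: conn=52 S1=33 S2=33 S3=33 S4=56 blocked=[]
Op 3: conn=44 S1=33 S2=25 S3=33 S4=56 blocked=[]
Op 4: conn=62 S1=33 S2=25 S3=33 S4=56 blocked=[]
Op 5: conn=62 S1=33 S2=25 S3=49 S4=56 blocked=[]
Op 6: conn=62 S1=50 S2=25 S3=49 S4=56 blocked=[]
Op 7: conn=44 S1=50 S2=7 S3=49 S4=56 blocked=[]
Op 8: conn=62 S1=50 S2=7 S3=49 S4=56 blocked=[]
Op 9: conn=50 S1=50 S2=7 S3=49 S4=44 blocked=[]
Op 10: conn=36 S1=50 S2=-7 S3=49 S4=44 blocked=[2]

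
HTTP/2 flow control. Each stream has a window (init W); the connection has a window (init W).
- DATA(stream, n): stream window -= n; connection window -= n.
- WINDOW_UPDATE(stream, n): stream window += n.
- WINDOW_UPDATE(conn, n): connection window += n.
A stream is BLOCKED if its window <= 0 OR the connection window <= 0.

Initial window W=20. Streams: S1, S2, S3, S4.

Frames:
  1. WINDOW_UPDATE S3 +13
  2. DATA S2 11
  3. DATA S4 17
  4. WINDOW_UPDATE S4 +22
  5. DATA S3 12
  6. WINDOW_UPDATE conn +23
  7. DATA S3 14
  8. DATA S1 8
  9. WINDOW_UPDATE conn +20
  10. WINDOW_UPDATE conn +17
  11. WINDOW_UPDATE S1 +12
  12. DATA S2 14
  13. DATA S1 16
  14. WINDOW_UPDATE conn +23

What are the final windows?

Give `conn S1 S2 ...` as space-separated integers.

Op 1: conn=20 S1=20 S2=20 S3=33 S4=20 blocked=[]
Op 2: conn=9 S1=20 S2=9 S3=33 S4=20 blocked=[]
Op 3: conn=-8 S1=20 S2=9 S3=33 S4=3 blocked=[1, 2, 3, 4]
Op 4: conn=-8 S1=20 S2=9 S3=33 S4=25 blocked=[1, 2, 3, 4]
Op 5: conn=-20 S1=20 S2=9 S3=21 S4=25 blocked=[1, 2, 3, 4]
Op 6: conn=3 S1=20 S2=9 S3=21 S4=25 blocked=[]
Op 7: conn=-11 S1=20 S2=9 S3=7 S4=25 blocked=[1, 2, 3, 4]
Op 8: conn=-19 S1=12 S2=9 S3=7 S4=25 blocked=[1, 2, 3, 4]
Op 9: conn=1 S1=12 S2=9 S3=7 S4=25 blocked=[]
Op 10: conn=18 S1=12 S2=9 S3=7 S4=25 blocked=[]
Op 11: conn=18 S1=24 S2=9 S3=7 S4=25 blocked=[]
Op 12: conn=4 S1=24 S2=-5 S3=7 S4=25 blocked=[2]
Op 13: conn=-12 S1=8 S2=-5 S3=7 S4=25 blocked=[1, 2, 3, 4]
Op 14: conn=11 S1=8 S2=-5 S3=7 S4=25 blocked=[2]

Answer: 11 8 -5 7 25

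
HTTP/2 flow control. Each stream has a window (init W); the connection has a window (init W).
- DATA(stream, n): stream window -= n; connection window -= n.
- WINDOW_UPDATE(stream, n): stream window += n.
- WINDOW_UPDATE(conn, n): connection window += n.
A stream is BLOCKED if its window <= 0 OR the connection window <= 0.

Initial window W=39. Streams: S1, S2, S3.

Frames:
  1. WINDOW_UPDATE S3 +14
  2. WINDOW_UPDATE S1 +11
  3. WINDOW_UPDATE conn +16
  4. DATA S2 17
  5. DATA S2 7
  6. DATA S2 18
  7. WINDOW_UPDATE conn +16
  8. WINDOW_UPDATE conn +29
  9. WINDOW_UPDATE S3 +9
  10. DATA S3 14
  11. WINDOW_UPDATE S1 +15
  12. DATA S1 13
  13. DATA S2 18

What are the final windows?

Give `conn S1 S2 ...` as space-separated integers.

Op 1: conn=39 S1=39 S2=39 S3=53 blocked=[]
Op 2: conn=39 S1=50 S2=39 S3=53 blocked=[]
Op 3: conn=55 S1=50 S2=39 S3=53 blocked=[]
Op 4: conn=38 S1=50 S2=22 S3=53 blocked=[]
Op 5: conn=31 S1=50 S2=15 S3=53 blocked=[]
Op 6: conn=13 S1=50 S2=-3 S3=53 blocked=[2]
Op 7: conn=29 S1=50 S2=-3 S3=53 blocked=[2]
Op 8: conn=58 S1=50 S2=-3 S3=53 blocked=[2]
Op 9: conn=58 S1=50 S2=-3 S3=62 blocked=[2]
Op 10: conn=44 S1=50 S2=-3 S3=48 blocked=[2]
Op 11: conn=44 S1=65 S2=-3 S3=48 blocked=[2]
Op 12: conn=31 S1=52 S2=-3 S3=48 blocked=[2]
Op 13: conn=13 S1=52 S2=-21 S3=48 blocked=[2]

Answer: 13 52 -21 48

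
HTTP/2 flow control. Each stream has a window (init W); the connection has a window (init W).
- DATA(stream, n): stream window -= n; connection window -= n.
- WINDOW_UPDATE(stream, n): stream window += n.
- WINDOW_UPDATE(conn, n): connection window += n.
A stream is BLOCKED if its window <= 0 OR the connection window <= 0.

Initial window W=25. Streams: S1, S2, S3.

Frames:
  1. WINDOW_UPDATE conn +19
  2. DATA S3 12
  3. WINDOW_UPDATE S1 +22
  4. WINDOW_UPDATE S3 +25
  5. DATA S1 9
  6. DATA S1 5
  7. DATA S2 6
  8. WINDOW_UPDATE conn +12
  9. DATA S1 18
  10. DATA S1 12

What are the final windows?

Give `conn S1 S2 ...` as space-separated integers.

Answer: -6 3 19 38

Derivation:
Op 1: conn=44 S1=25 S2=25 S3=25 blocked=[]
Op 2: conn=32 S1=25 S2=25 S3=13 blocked=[]
Op 3: conn=32 S1=47 S2=25 S3=13 blocked=[]
Op 4: conn=32 S1=47 S2=25 S3=38 blocked=[]
Op 5: conn=23 S1=38 S2=25 S3=38 blocked=[]
Op 6: conn=18 S1=33 S2=25 S3=38 blocked=[]
Op 7: conn=12 S1=33 S2=19 S3=38 blocked=[]
Op 8: conn=24 S1=33 S2=19 S3=38 blocked=[]
Op 9: conn=6 S1=15 S2=19 S3=38 blocked=[]
Op 10: conn=-6 S1=3 S2=19 S3=38 blocked=[1, 2, 3]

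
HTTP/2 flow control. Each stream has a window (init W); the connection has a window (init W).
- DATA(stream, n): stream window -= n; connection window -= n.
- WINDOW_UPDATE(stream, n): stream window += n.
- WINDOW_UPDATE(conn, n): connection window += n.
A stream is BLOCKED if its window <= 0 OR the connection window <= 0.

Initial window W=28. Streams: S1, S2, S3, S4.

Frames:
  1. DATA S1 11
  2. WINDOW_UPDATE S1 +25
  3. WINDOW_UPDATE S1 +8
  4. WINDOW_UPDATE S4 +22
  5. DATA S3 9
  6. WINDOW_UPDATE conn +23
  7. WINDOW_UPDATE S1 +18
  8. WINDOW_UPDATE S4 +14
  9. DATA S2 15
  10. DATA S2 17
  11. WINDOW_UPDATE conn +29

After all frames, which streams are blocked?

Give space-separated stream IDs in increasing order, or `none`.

Op 1: conn=17 S1=17 S2=28 S3=28 S4=28 blocked=[]
Op 2: conn=17 S1=42 S2=28 S3=28 S4=28 blocked=[]
Op 3: conn=17 S1=50 S2=28 S3=28 S4=28 blocked=[]
Op 4: conn=17 S1=50 S2=28 S3=28 S4=50 blocked=[]
Op 5: conn=8 S1=50 S2=28 S3=19 S4=50 blocked=[]
Op 6: conn=31 S1=50 S2=28 S3=19 S4=50 blocked=[]
Op 7: conn=31 S1=68 S2=28 S3=19 S4=50 blocked=[]
Op 8: conn=31 S1=68 S2=28 S3=19 S4=64 blocked=[]
Op 9: conn=16 S1=68 S2=13 S3=19 S4=64 blocked=[]
Op 10: conn=-1 S1=68 S2=-4 S3=19 S4=64 blocked=[1, 2, 3, 4]
Op 11: conn=28 S1=68 S2=-4 S3=19 S4=64 blocked=[2]

Answer: S2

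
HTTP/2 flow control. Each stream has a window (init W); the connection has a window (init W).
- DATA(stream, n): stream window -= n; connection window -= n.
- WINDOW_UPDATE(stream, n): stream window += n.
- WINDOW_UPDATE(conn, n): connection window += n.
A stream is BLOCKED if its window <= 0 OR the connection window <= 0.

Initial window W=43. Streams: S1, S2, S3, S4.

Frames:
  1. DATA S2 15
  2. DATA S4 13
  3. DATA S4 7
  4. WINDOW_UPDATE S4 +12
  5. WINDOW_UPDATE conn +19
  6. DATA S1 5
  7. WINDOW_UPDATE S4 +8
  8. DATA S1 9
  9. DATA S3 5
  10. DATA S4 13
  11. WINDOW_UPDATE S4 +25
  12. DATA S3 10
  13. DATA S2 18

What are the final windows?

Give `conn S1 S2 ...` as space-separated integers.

Answer: -33 29 10 28 55

Derivation:
Op 1: conn=28 S1=43 S2=28 S3=43 S4=43 blocked=[]
Op 2: conn=15 S1=43 S2=28 S3=43 S4=30 blocked=[]
Op 3: conn=8 S1=43 S2=28 S3=43 S4=23 blocked=[]
Op 4: conn=8 S1=43 S2=28 S3=43 S4=35 blocked=[]
Op 5: conn=27 S1=43 S2=28 S3=43 S4=35 blocked=[]
Op 6: conn=22 S1=38 S2=28 S3=43 S4=35 blocked=[]
Op 7: conn=22 S1=38 S2=28 S3=43 S4=43 blocked=[]
Op 8: conn=13 S1=29 S2=28 S3=43 S4=43 blocked=[]
Op 9: conn=8 S1=29 S2=28 S3=38 S4=43 blocked=[]
Op 10: conn=-5 S1=29 S2=28 S3=38 S4=30 blocked=[1, 2, 3, 4]
Op 11: conn=-5 S1=29 S2=28 S3=38 S4=55 blocked=[1, 2, 3, 4]
Op 12: conn=-15 S1=29 S2=28 S3=28 S4=55 blocked=[1, 2, 3, 4]
Op 13: conn=-33 S1=29 S2=10 S3=28 S4=55 blocked=[1, 2, 3, 4]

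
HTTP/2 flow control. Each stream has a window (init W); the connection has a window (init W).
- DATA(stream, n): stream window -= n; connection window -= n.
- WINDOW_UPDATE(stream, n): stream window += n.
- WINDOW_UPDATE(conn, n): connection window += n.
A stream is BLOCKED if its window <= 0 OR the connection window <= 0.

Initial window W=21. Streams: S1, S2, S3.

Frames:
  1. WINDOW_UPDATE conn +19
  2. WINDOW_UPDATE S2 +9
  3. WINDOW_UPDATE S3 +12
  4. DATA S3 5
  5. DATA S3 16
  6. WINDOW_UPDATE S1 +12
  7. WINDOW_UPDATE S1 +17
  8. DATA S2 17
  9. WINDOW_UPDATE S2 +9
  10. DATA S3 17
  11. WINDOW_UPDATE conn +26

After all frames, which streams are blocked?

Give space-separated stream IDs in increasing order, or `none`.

Op 1: conn=40 S1=21 S2=21 S3=21 blocked=[]
Op 2: conn=40 S1=21 S2=30 S3=21 blocked=[]
Op 3: conn=40 S1=21 S2=30 S3=33 blocked=[]
Op 4: conn=35 S1=21 S2=30 S3=28 blocked=[]
Op 5: conn=19 S1=21 S2=30 S3=12 blocked=[]
Op 6: conn=19 S1=33 S2=30 S3=12 blocked=[]
Op 7: conn=19 S1=50 S2=30 S3=12 blocked=[]
Op 8: conn=2 S1=50 S2=13 S3=12 blocked=[]
Op 9: conn=2 S1=50 S2=22 S3=12 blocked=[]
Op 10: conn=-15 S1=50 S2=22 S3=-5 blocked=[1, 2, 3]
Op 11: conn=11 S1=50 S2=22 S3=-5 blocked=[3]

Answer: S3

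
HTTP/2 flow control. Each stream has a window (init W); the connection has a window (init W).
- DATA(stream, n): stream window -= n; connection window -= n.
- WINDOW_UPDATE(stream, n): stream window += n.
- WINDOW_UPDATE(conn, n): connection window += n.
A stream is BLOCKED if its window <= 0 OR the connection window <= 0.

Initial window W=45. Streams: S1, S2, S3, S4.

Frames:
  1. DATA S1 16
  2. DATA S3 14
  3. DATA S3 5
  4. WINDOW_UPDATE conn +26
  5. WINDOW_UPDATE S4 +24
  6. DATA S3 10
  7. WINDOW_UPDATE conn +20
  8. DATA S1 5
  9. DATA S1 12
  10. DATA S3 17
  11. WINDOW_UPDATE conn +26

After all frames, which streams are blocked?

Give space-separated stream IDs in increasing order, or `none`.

Op 1: conn=29 S1=29 S2=45 S3=45 S4=45 blocked=[]
Op 2: conn=15 S1=29 S2=45 S3=31 S4=45 blocked=[]
Op 3: conn=10 S1=29 S2=45 S3=26 S4=45 blocked=[]
Op 4: conn=36 S1=29 S2=45 S3=26 S4=45 blocked=[]
Op 5: conn=36 S1=29 S2=45 S3=26 S4=69 blocked=[]
Op 6: conn=26 S1=29 S2=45 S3=16 S4=69 blocked=[]
Op 7: conn=46 S1=29 S2=45 S3=16 S4=69 blocked=[]
Op 8: conn=41 S1=24 S2=45 S3=16 S4=69 blocked=[]
Op 9: conn=29 S1=12 S2=45 S3=16 S4=69 blocked=[]
Op 10: conn=12 S1=12 S2=45 S3=-1 S4=69 blocked=[3]
Op 11: conn=38 S1=12 S2=45 S3=-1 S4=69 blocked=[3]

Answer: S3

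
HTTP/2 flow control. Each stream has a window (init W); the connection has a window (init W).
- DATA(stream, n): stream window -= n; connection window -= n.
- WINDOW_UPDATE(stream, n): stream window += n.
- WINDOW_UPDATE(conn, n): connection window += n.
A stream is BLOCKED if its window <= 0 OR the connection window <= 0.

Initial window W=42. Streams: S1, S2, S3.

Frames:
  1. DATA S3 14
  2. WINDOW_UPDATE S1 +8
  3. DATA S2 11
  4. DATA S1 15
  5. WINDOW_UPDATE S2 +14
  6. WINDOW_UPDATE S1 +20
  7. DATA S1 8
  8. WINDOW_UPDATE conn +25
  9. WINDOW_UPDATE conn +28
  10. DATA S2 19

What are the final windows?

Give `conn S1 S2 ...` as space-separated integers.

Op 1: conn=28 S1=42 S2=42 S3=28 blocked=[]
Op 2: conn=28 S1=50 S2=42 S3=28 blocked=[]
Op 3: conn=17 S1=50 S2=31 S3=28 blocked=[]
Op 4: conn=2 S1=35 S2=31 S3=28 blocked=[]
Op 5: conn=2 S1=35 S2=45 S3=28 blocked=[]
Op 6: conn=2 S1=55 S2=45 S3=28 blocked=[]
Op 7: conn=-6 S1=47 S2=45 S3=28 blocked=[1, 2, 3]
Op 8: conn=19 S1=47 S2=45 S3=28 blocked=[]
Op 9: conn=47 S1=47 S2=45 S3=28 blocked=[]
Op 10: conn=28 S1=47 S2=26 S3=28 blocked=[]

Answer: 28 47 26 28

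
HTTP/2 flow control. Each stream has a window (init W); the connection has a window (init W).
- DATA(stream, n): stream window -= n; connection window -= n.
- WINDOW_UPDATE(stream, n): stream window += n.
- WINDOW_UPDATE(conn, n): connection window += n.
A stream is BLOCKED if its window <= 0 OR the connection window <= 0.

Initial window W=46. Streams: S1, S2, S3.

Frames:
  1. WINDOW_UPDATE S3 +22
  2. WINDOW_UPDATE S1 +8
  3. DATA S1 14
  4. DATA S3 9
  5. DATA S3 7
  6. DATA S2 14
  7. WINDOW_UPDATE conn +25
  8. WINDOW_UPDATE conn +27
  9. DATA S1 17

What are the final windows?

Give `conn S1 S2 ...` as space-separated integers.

Op 1: conn=46 S1=46 S2=46 S3=68 blocked=[]
Op 2: conn=46 S1=54 S2=46 S3=68 blocked=[]
Op 3: conn=32 S1=40 S2=46 S3=68 blocked=[]
Op 4: conn=23 S1=40 S2=46 S3=59 blocked=[]
Op 5: conn=16 S1=40 S2=46 S3=52 blocked=[]
Op 6: conn=2 S1=40 S2=32 S3=52 blocked=[]
Op 7: conn=27 S1=40 S2=32 S3=52 blocked=[]
Op 8: conn=54 S1=40 S2=32 S3=52 blocked=[]
Op 9: conn=37 S1=23 S2=32 S3=52 blocked=[]

Answer: 37 23 32 52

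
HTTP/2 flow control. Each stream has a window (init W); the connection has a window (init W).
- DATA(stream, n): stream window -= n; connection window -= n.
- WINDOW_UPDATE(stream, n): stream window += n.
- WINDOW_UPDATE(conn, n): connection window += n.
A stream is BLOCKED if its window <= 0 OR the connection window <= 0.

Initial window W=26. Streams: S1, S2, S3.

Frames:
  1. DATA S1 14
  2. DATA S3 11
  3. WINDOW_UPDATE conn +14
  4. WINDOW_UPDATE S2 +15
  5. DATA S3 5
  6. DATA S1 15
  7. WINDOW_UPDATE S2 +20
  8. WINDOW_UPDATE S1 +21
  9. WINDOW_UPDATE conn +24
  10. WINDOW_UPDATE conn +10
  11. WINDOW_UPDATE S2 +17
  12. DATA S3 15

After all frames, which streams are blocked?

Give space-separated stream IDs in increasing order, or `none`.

Answer: S3

Derivation:
Op 1: conn=12 S1=12 S2=26 S3=26 blocked=[]
Op 2: conn=1 S1=12 S2=26 S3=15 blocked=[]
Op 3: conn=15 S1=12 S2=26 S3=15 blocked=[]
Op 4: conn=15 S1=12 S2=41 S3=15 blocked=[]
Op 5: conn=10 S1=12 S2=41 S3=10 blocked=[]
Op 6: conn=-5 S1=-3 S2=41 S3=10 blocked=[1, 2, 3]
Op 7: conn=-5 S1=-3 S2=61 S3=10 blocked=[1, 2, 3]
Op 8: conn=-5 S1=18 S2=61 S3=10 blocked=[1, 2, 3]
Op 9: conn=19 S1=18 S2=61 S3=10 blocked=[]
Op 10: conn=29 S1=18 S2=61 S3=10 blocked=[]
Op 11: conn=29 S1=18 S2=78 S3=10 blocked=[]
Op 12: conn=14 S1=18 S2=78 S3=-5 blocked=[3]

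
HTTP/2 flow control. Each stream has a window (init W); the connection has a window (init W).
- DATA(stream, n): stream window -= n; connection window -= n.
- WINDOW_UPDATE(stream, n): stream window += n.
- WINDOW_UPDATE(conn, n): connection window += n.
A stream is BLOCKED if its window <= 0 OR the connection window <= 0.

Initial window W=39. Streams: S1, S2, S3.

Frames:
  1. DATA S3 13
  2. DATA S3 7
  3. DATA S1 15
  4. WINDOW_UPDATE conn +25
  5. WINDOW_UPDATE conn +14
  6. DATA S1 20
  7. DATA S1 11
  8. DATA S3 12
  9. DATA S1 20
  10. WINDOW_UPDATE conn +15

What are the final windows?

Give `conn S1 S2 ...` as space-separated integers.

Op 1: conn=26 S1=39 S2=39 S3=26 blocked=[]
Op 2: conn=19 S1=39 S2=39 S3=19 blocked=[]
Op 3: conn=4 S1=24 S2=39 S3=19 blocked=[]
Op 4: conn=29 S1=24 S2=39 S3=19 blocked=[]
Op 5: conn=43 S1=24 S2=39 S3=19 blocked=[]
Op 6: conn=23 S1=4 S2=39 S3=19 blocked=[]
Op 7: conn=12 S1=-7 S2=39 S3=19 blocked=[1]
Op 8: conn=0 S1=-7 S2=39 S3=7 blocked=[1, 2, 3]
Op 9: conn=-20 S1=-27 S2=39 S3=7 blocked=[1, 2, 3]
Op 10: conn=-5 S1=-27 S2=39 S3=7 blocked=[1, 2, 3]

Answer: -5 -27 39 7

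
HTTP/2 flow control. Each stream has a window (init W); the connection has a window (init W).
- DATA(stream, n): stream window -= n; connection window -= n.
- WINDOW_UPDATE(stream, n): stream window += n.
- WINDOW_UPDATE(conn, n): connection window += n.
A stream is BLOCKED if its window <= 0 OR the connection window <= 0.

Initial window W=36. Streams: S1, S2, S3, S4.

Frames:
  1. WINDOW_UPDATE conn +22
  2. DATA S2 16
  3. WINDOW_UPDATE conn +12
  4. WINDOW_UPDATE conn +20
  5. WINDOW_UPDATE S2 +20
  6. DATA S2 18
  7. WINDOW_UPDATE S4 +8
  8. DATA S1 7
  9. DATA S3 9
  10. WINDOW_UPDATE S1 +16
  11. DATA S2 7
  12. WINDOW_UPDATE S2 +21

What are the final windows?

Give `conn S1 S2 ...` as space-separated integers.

Answer: 33 45 36 27 44

Derivation:
Op 1: conn=58 S1=36 S2=36 S3=36 S4=36 blocked=[]
Op 2: conn=42 S1=36 S2=20 S3=36 S4=36 blocked=[]
Op 3: conn=54 S1=36 S2=20 S3=36 S4=36 blocked=[]
Op 4: conn=74 S1=36 S2=20 S3=36 S4=36 blocked=[]
Op 5: conn=74 S1=36 S2=40 S3=36 S4=36 blocked=[]
Op 6: conn=56 S1=36 S2=22 S3=36 S4=36 blocked=[]
Op 7: conn=56 S1=36 S2=22 S3=36 S4=44 blocked=[]
Op 8: conn=49 S1=29 S2=22 S3=36 S4=44 blocked=[]
Op 9: conn=40 S1=29 S2=22 S3=27 S4=44 blocked=[]
Op 10: conn=40 S1=45 S2=22 S3=27 S4=44 blocked=[]
Op 11: conn=33 S1=45 S2=15 S3=27 S4=44 blocked=[]
Op 12: conn=33 S1=45 S2=36 S3=27 S4=44 blocked=[]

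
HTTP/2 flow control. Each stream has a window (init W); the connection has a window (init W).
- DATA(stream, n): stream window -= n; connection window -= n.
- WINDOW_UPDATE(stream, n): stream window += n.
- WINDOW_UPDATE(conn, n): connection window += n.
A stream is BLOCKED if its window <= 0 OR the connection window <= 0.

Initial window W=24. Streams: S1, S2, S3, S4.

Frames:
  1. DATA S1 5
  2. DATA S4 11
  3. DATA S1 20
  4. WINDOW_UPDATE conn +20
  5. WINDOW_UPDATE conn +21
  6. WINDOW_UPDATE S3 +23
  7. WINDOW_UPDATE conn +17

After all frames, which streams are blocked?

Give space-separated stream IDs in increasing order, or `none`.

Answer: S1

Derivation:
Op 1: conn=19 S1=19 S2=24 S3=24 S4=24 blocked=[]
Op 2: conn=8 S1=19 S2=24 S3=24 S4=13 blocked=[]
Op 3: conn=-12 S1=-1 S2=24 S3=24 S4=13 blocked=[1, 2, 3, 4]
Op 4: conn=8 S1=-1 S2=24 S3=24 S4=13 blocked=[1]
Op 5: conn=29 S1=-1 S2=24 S3=24 S4=13 blocked=[1]
Op 6: conn=29 S1=-1 S2=24 S3=47 S4=13 blocked=[1]
Op 7: conn=46 S1=-1 S2=24 S3=47 S4=13 blocked=[1]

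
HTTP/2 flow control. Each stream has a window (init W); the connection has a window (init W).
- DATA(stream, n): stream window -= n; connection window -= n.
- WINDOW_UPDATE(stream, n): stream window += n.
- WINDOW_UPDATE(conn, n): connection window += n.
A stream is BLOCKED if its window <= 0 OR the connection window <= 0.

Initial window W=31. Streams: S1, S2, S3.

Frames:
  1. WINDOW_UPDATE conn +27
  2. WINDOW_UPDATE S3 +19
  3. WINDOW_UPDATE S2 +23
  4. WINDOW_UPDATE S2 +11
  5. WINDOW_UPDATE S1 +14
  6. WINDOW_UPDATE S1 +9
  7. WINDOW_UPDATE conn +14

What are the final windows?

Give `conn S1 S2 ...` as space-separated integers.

Answer: 72 54 65 50

Derivation:
Op 1: conn=58 S1=31 S2=31 S3=31 blocked=[]
Op 2: conn=58 S1=31 S2=31 S3=50 blocked=[]
Op 3: conn=58 S1=31 S2=54 S3=50 blocked=[]
Op 4: conn=58 S1=31 S2=65 S3=50 blocked=[]
Op 5: conn=58 S1=45 S2=65 S3=50 blocked=[]
Op 6: conn=58 S1=54 S2=65 S3=50 blocked=[]
Op 7: conn=72 S1=54 S2=65 S3=50 blocked=[]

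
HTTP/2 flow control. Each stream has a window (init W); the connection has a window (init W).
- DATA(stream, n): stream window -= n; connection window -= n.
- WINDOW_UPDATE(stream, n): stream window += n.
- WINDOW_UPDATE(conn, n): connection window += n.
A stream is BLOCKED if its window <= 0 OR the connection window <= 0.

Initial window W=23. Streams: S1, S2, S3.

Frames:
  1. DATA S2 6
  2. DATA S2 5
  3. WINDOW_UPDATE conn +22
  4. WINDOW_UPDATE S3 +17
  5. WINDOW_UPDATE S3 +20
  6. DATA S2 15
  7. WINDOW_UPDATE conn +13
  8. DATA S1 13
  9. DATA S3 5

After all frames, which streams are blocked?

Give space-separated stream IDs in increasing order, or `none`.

Op 1: conn=17 S1=23 S2=17 S3=23 blocked=[]
Op 2: conn=12 S1=23 S2=12 S3=23 blocked=[]
Op 3: conn=34 S1=23 S2=12 S3=23 blocked=[]
Op 4: conn=34 S1=23 S2=12 S3=40 blocked=[]
Op 5: conn=34 S1=23 S2=12 S3=60 blocked=[]
Op 6: conn=19 S1=23 S2=-3 S3=60 blocked=[2]
Op 7: conn=32 S1=23 S2=-3 S3=60 blocked=[2]
Op 8: conn=19 S1=10 S2=-3 S3=60 blocked=[2]
Op 9: conn=14 S1=10 S2=-3 S3=55 blocked=[2]

Answer: S2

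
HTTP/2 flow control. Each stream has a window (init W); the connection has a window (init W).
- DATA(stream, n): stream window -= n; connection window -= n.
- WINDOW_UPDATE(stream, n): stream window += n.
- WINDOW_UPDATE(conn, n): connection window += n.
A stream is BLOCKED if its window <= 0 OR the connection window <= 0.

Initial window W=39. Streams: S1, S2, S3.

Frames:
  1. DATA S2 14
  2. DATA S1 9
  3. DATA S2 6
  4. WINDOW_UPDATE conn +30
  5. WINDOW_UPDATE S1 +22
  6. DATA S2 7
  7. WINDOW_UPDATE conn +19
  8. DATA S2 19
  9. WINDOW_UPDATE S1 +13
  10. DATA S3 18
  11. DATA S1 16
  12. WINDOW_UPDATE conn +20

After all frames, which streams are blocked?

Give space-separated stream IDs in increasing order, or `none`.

Answer: S2

Derivation:
Op 1: conn=25 S1=39 S2=25 S3=39 blocked=[]
Op 2: conn=16 S1=30 S2=25 S3=39 blocked=[]
Op 3: conn=10 S1=30 S2=19 S3=39 blocked=[]
Op 4: conn=40 S1=30 S2=19 S3=39 blocked=[]
Op 5: conn=40 S1=52 S2=19 S3=39 blocked=[]
Op 6: conn=33 S1=52 S2=12 S3=39 blocked=[]
Op 7: conn=52 S1=52 S2=12 S3=39 blocked=[]
Op 8: conn=33 S1=52 S2=-7 S3=39 blocked=[2]
Op 9: conn=33 S1=65 S2=-7 S3=39 blocked=[2]
Op 10: conn=15 S1=65 S2=-7 S3=21 blocked=[2]
Op 11: conn=-1 S1=49 S2=-7 S3=21 blocked=[1, 2, 3]
Op 12: conn=19 S1=49 S2=-7 S3=21 blocked=[2]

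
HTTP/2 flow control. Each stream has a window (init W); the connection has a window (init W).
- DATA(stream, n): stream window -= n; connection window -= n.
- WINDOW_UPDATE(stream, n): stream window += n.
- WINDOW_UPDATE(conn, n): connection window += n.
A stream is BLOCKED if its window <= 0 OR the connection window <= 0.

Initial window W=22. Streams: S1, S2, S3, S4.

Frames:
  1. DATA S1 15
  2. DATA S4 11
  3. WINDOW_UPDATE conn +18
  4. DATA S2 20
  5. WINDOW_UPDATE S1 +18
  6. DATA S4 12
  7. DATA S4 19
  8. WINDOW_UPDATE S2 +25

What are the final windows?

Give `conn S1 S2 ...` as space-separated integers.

Answer: -37 25 27 22 -20

Derivation:
Op 1: conn=7 S1=7 S2=22 S3=22 S4=22 blocked=[]
Op 2: conn=-4 S1=7 S2=22 S3=22 S4=11 blocked=[1, 2, 3, 4]
Op 3: conn=14 S1=7 S2=22 S3=22 S4=11 blocked=[]
Op 4: conn=-6 S1=7 S2=2 S3=22 S4=11 blocked=[1, 2, 3, 4]
Op 5: conn=-6 S1=25 S2=2 S3=22 S4=11 blocked=[1, 2, 3, 4]
Op 6: conn=-18 S1=25 S2=2 S3=22 S4=-1 blocked=[1, 2, 3, 4]
Op 7: conn=-37 S1=25 S2=2 S3=22 S4=-20 blocked=[1, 2, 3, 4]
Op 8: conn=-37 S1=25 S2=27 S3=22 S4=-20 blocked=[1, 2, 3, 4]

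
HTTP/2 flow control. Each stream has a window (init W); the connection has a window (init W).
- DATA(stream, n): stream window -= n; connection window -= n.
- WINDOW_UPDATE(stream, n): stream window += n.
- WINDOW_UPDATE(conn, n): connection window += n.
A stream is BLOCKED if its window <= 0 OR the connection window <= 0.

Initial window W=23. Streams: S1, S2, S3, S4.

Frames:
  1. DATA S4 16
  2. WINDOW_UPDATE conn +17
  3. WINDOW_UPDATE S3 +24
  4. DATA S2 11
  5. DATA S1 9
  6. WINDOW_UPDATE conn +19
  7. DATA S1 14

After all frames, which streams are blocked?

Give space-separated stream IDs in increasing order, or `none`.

Op 1: conn=7 S1=23 S2=23 S3=23 S4=7 blocked=[]
Op 2: conn=24 S1=23 S2=23 S3=23 S4=7 blocked=[]
Op 3: conn=24 S1=23 S2=23 S3=47 S4=7 blocked=[]
Op 4: conn=13 S1=23 S2=12 S3=47 S4=7 blocked=[]
Op 5: conn=4 S1=14 S2=12 S3=47 S4=7 blocked=[]
Op 6: conn=23 S1=14 S2=12 S3=47 S4=7 blocked=[]
Op 7: conn=9 S1=0 S2=12 S3=47 S4=7 blocked=[1]

Answer: S1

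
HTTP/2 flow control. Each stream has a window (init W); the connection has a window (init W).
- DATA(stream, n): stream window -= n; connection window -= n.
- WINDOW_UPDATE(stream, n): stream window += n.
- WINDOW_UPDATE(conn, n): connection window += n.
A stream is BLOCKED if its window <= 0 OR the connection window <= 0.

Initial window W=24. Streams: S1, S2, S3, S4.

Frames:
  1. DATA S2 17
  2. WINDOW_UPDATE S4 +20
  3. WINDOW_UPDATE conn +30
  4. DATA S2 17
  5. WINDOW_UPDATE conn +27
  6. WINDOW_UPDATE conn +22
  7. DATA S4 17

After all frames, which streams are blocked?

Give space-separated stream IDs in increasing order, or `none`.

Answer: S2

Derivation:
Op 1: conn=7 S1=24 S2=7 S3=24 S4=24 blocked=[]
Op 2: conn=7 S1=24 S2=7 S3=24 S4=44 blocked=[]
Op 3: conn=37 S1=24 S2=7 S3=24 S4=44 blocked=[]
Op 4: conn=20 S1=24 S2=-10 S3=24 S4=44 blocked=[2]
Op 5: conn=47 S1=24 S2=-10 S3=24 S4=44 blocked=[2]
Op 6: conn=69 S1=24 S2=-10 S3=24 S4=44 blocked=[2]
Op 7: conn=52 S1=24 S2=-10 S3=24 S4=27 blocked=[2]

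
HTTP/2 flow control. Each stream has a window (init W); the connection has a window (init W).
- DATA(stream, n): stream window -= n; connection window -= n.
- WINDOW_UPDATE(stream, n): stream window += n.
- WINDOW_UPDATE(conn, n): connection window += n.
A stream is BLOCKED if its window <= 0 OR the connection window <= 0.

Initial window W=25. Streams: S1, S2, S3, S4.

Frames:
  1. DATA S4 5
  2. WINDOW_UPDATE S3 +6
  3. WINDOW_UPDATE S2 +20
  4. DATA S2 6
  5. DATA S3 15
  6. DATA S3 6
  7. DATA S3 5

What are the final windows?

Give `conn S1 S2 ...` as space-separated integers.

Answer: -12 25 39 5 20

Derivation:
Op 1: conn=20 S1=25 S2=25 S3=25 S4=20 blocked=[]
Op 2: conn=20 S1=25 S2=25 S3=31 S4=20 blocked=[]
Op 3: conn=20 S1=25 S2=45 S3=31 S4=20 blocked=[]
Op 4: conn=14 S1=25 S2=39 S3=31 S4=20 blocked=[]
Op 5: conn=-1 S1=25 S2=39 S3=16 S4=20 blocked=[1, 2, 3, 4]
Op 6: conn=-7 S1=25 S2=39 S3=10 S4=20 blocked=[1, 2, 3, 4]
Op 7: conn=-12 S1=25 S2=39 S3=5 S4=20 blocked=[1, 2, 3, 4]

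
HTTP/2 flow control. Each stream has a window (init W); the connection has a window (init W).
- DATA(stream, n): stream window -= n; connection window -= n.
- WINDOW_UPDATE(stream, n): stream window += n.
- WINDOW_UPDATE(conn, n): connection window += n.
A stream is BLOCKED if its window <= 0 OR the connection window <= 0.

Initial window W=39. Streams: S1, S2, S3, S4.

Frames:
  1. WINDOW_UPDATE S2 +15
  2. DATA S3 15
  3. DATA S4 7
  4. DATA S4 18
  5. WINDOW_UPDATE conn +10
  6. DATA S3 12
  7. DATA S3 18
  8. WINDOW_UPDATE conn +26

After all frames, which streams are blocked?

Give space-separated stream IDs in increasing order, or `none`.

Op 1: conn=39 S1=39 S2=54 S3=39 S4=39 blocked=[]
Op 2: conn=24 S1=39 S2=54 S3=24 S4=39 blocked=[]
Op 3: conn=17 S1=39 S2=54 S3=24 S4=32 blocked=[]
Op 4: conn=-1 S1=39 S2=54 S3=24 S4=14 blocked=[1, 2, 3, 4]
Op 5: conn=9 S1=39 S2=54 S3=24 S4=14 blocked=[]
Op 6: conn=-3 S1=39 S2=54 S3=12 S4=14 blocked=[1, 2, 3, 4]
Op 7: conn=-21 S1=39 S2=54 S3=-6 S4=14 blocked=[1, 2, 3, 4]
Op 8: conn=5 S1=39 S2=54 S3=-6 S4=14 blocked=[3]

Answer: S3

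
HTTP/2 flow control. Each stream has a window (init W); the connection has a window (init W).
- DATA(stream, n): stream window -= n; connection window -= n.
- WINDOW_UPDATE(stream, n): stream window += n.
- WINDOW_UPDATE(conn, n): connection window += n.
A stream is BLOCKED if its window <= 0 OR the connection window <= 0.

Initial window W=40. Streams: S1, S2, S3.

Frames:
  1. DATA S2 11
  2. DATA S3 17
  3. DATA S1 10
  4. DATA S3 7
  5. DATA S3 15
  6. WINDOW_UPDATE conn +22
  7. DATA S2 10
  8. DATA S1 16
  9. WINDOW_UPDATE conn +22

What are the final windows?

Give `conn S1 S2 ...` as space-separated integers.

Answer: -2 14 19 1

Derivation:
Op 1: conn=29 S1=40 S2=29 S3=40 blocked=[]
Op 2: conn=12 S1=40 S2=29 S3=23 blocked=[]
Op 3: conn=2 S1=30 S2=29 S3=23 blocked=[]
Op 4: conn=-5 S1=30 S2=29 S3=16 blocked=[1, 2, 3]
Op 5: conn=-20 S1=30 S2=29 S3=1 blocked=[1, 2, 3]
Op 6: conn=2 S1=30 S2=29 S3=1 blocked=[]
Op 7: conn=-8 S1=30 S2=19 S3=1 blocked=[1, 2, 3]
Op 8: conn=-24 S1=14 S2=19 S3=1 blocked=[1, 2, 3]
Op 9: conn=-2 S1=14 S2=19 S3=1 blocked=[1, 2, 3]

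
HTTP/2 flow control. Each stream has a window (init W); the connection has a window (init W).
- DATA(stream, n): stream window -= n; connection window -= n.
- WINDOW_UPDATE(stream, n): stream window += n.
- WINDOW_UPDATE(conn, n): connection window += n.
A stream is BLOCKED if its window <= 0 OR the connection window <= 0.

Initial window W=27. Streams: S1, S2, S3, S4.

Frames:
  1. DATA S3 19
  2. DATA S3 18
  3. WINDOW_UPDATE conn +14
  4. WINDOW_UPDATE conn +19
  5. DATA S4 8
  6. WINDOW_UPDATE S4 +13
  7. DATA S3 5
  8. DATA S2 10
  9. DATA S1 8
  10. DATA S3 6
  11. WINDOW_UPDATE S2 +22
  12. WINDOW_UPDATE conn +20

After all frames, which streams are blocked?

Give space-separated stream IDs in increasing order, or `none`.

Op 1: conn=8 S1=27 S2=27 S3=8 S4=27 blocked=[]
Op 2: conn=-10 S1=27 S2=27 S3=-10 S4=27 blocked=[1, 2, 3, 4]
Op 3: conn=4 S1=27 S2=27 S3=-10 S4=27 blocked=[3]
Op 4: conn=23 S1=27 S2=27 S3=-10 S4=27 blocked=[3]
Op 5: conn=15 S1=27 S2=27 S3=-10 S4=19 blocked=[3]
Op 6: conn=15 S1=27 S2=27 S3=-10 S4=32 blocked=[3]
Op 7: conn=10 S1=27 S2=27 S3=-15 S4=32 blocked=[3]
Op 8: conn=0 S1=27 S2=17 S3=-15 S4=32 blocked=[1, 2, 3, 4]
Op 9: conn=-8 S1=19 S2=17 S3=-15 S4=32 blocked=[1, 2, 3, 4]
Op 10: conn=-14 S1=19 S2=17 S3=-21 S4=32 blocked=[1, 2, 3, 4]
Op 11: conn=-14 S1=19 S2=39 S3=-21 S4=32 blocked=[1, 2, 3, 4]
Op 12: conn=6 S1=19 S2=39 S3=-21 S4=32 blocked=[3]

Answer: S3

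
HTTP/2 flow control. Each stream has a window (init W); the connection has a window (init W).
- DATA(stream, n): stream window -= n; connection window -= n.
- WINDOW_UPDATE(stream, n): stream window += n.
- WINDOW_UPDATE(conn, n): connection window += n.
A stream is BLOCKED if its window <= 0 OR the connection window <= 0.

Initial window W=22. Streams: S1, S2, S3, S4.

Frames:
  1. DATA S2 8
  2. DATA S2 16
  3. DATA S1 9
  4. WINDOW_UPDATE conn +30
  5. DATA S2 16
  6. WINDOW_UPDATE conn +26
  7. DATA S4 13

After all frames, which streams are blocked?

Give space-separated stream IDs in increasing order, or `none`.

Op 1: conn=14 S1=22 S2=14 S3=22 S4=22 blocked=[]
Op 2: conn=-2 S1=22 S2=-2 S3=22 S4=22 blocked=[1, 2, 3, 4]
Op 3: conn=-11 S1=13 S2=-2 S3=22 S4=22 blocked=[1, 2, 3, 4]
Op 4: conn=19 S1=13 S2=-2 S3=22 S4=22 blocked=[2]
Op 5: conn=3 S1=13 S2=-18 S3=22 S4=22 blocked=[2]
Op 6: conn=29 S1=13 S2=-18 S3=22 S4=22 blocked=[2]
Op 7: conn=16 S1=13 S2=-18 S3=22 S4=9 blocked=[2]

Answer: S2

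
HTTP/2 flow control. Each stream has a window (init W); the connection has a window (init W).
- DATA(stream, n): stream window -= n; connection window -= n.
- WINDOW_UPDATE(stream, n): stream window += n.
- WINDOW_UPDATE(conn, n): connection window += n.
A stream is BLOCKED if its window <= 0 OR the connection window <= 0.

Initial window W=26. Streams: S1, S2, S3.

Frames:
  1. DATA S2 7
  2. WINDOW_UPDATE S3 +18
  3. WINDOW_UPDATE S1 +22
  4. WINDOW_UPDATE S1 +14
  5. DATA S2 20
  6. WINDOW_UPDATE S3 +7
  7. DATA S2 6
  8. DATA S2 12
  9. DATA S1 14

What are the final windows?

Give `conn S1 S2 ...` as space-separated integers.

Op 1: conn=19 S1=26 S2=19 S3=26 blocked=[]
Op 2: conn=19 S1=26 S2=19 S3=44 blocked=[]
Op 3: conn=19 S1=48 S2=19 S3=44 blocked=[]
Op 4: conn=19 S1=62 S2=19 S3=44 blocked=[]
Op 5: conn=-1 S1=62 S2=-1 S3=44 blocked=[1, 2, 3]
Op 6: conn=-1 S1=62 S2=-1 S3=51 blocked=[1, 2, 3]
Op 7: conn=-7 S1=62 S2=-7 S3=51 blocked=[1, 2, 3]
Op 8: conn=-19 S1=62 S2=-19 S3=51 blocked=[1, 2, 3]
Op 9: conn=-33 S1=48 S2=-19 S3=51 blocked=[1, 2, 3]

Answer: -33 48 -19 51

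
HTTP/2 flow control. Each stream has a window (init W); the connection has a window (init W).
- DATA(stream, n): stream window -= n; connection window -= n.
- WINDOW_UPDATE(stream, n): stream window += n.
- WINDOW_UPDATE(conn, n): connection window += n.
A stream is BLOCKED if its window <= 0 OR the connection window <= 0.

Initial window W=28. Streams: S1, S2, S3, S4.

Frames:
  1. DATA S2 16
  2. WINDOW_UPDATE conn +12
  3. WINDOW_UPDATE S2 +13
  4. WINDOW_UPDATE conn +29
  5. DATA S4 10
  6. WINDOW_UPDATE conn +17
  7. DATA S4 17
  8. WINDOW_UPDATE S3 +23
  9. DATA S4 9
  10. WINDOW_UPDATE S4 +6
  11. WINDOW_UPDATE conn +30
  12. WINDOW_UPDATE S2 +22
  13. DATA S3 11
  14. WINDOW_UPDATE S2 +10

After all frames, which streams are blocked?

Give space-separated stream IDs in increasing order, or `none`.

Op 1: conn=12 S1=28 S2=12 S3=28 S4=28 blocked=[]
Op 2: conn=24 S1=28 S2=12 S3=28 S4=28 blocked=[]
Op 3: conn=24 S1=28 S2=25 S3=28 S4=28 blocked=[]
Op 4: conn=53 S1=28 S2=25 S3=28 S4=28 blocked=[]
Op 5: conn=43 S1=28 S2=25 S3=28 S4=18 blocked=[]
Op 6: conn=60 S1=28 S2=25 S3=28 S4=18 blocked=[]
Op 7: conn=43 S1=28 S2=25 S3=28 S4=1 blocked=[]
Op 8: conn=43 S1=28 S2=25 S3=51 S4=1 blocked=[]
Op 9: conn=34 S1=28 S2=25 S3=51 S4=-8 blocked=[4]
Op 10: conn=34 S1=28 S2=25 S3=51 S4=-2 blocked=[4]
Op 11: conn=64 S1=28 S2=25 S3=51 S4=-2 blocked=[4]
Op 12: conn=64 S1=28 S2=47 S3=51 S4=-2 blocked=[4]
Op 13: conn=53 S1=28 S2=47 S3=40 S4=-2 blocked=[4]
Op 14: conn=53 S1=28 S2=57 S3=40 S4=-2 blocked=[4]

Answer: S4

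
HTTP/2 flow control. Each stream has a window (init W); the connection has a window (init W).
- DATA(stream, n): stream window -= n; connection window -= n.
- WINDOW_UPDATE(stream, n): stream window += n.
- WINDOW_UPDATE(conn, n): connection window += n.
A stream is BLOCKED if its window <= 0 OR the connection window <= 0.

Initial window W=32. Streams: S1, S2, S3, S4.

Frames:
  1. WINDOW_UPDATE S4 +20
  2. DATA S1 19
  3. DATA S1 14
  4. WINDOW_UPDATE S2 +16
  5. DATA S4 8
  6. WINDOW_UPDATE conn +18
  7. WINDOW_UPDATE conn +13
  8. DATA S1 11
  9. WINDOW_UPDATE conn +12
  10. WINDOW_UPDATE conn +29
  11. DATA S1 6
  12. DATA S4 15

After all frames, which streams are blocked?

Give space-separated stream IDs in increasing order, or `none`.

Op 1: conn=32 S1=32 S2=32 S3=32 S4=52 blocked=[]
Op 2: conn=13 S1=13 S2=32 S3=32 S4=52 blocked=[]
Op 3: conn=-1 S1=-1 S2=32 S3=32 S4=52 blocked=[1, 2, 3, 4]
Op 4: conn=-1 S1=-1 S2=48 S3=32 S4=52 blocked=[1, 2, 3, 4]
Op 5: conn=-9 S1=-1 S2=48 S3=32 S4=44 blocked=[1, 2, 3, 4]
Op 6: conn=9 S1=-1 S2=48 S3=32 S4=44 blocked=[1]
Op 7: conn=22 S1=-1 S2=48 S3=32 S4=44 blocked=[1]
Op 8: conn=11 S1=-12 S2=48 S3=32 S4=44 blocked=[1]
Op 9: conn=23 S1=-12 S2=48 S3=32 S4=44 blocked=[1]
Op 10: conn=52 S1=-12 S2=48 S3=32 S4=44 blocked=[1]
Op 11: conn=46 S1=-18 S2=48 S3=32 S4=44 blocked=[1]
Op 12: conn=31 S1=-18 S2=48 S3=32 S4=29 blocked=[1]

Answer: S1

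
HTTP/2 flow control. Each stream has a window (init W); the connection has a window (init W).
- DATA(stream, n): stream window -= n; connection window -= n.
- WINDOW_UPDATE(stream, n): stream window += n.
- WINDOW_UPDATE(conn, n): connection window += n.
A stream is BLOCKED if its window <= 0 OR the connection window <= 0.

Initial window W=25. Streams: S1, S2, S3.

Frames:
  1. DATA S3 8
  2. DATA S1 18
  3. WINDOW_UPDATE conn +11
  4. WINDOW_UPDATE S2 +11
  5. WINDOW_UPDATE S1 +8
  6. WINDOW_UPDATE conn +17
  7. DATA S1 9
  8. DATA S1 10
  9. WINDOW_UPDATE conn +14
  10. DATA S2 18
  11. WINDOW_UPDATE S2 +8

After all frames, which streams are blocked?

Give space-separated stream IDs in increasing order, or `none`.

Answer: S1

Derivation:
Op 1: conn=17 S1=25 S2=25 S3=17 blocked=[]
Op 2: conn=-1 S1=7 S2=25 S3=17 blocked=[1, 2, 3]
Op 3: conn=10 S1=7 S2=25 S3=17 blocked=[]
Op 4: conn=10 S1=7 S2=36 S3=17 blocked=[]
Op 5: conn=10 S1=15 S2=36 S3=17 blocked=[]
Op 6: conn=27 S1=15 S2=36 S3=17 blocked=[]
Op 7: conn=18 S1=6 S2=36 S3=17 blocked=[]
Op 8: conn=8 S1=-4 S2=36 S3=17 blocked=[1]
Op 9: conn=22 S1=-4 S2=36 S3=17 blocked=[1]
Op 10: conn=4 S1=-4 S2=18 S3=17 blocked=[1]
Op 11: conn=4 S1=-4 S2=26 S3=17 blocked=[1]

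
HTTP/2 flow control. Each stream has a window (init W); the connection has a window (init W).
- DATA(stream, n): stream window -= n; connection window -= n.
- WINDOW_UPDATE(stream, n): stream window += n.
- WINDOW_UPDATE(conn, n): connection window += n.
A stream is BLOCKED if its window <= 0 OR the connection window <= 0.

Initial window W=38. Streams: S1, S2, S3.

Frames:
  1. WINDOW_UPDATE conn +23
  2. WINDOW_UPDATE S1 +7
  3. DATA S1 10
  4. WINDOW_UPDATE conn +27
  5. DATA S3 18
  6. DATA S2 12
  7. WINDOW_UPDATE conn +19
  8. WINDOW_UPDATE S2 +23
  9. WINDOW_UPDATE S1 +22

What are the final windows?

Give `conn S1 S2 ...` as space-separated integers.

Answer: 67 57 49 20

Derivation:
Op 1: conn=61 S1=38 S2=38 S3=38 blocked=[]
Op 2: conn=61 S1=45 S2=38 S3=38 blocked=[]
Op 3: conn=51 S1=35 S2=38 S3=38 blocked=[]
Op 4: conn=78 S1=35 S2=38 S3=38 blocked=[]
Op 5: conn=60 S1=35 S2=38 S3=20 blocked=[]
Op 6: conn=48 S1=35 S2=26 S3=20 blocked=[]
Op 7: conn=67 S1=35 S2=26 S3=20 blocked=[]
Op 8: conn=67 S1=35 S2=49 S3=20 blocked=[]
Op 9: conn=67 S1=57 S2=49 S3=20 blocked=[]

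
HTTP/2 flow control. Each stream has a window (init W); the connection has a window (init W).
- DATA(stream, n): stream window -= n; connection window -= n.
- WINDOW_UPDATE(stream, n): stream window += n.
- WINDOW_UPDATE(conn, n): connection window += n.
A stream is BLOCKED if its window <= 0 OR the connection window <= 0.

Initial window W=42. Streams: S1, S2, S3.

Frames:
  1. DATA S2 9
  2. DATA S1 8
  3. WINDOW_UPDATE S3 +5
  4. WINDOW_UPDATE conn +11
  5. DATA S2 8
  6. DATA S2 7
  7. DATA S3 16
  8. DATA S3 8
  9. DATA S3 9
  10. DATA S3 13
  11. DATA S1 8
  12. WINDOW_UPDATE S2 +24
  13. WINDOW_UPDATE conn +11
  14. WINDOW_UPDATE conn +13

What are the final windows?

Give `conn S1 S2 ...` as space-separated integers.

Op 1: conn=33 S1=42 S2=33 S3=42 blocked=[]
Op 2: conn=25 S1=34 S2=33 S3=42 blocked=[]
Op 3: conn=25 S1=34 S2=33 S3=47 blocked=[]
Op 4: conn=36 S1=34 S2=33 S3=47 blocked=[]
Op 5: conn=28 S1=34 S2=25 S3=47 blocked=[]
Op 6: conn=21 S1=34 S2=18 S3=47 blocked=[]
Op 7: conn=5 S1=34 S2=18 S3=31 blocked=[]
Op 8: conn=-3 S1=34 S2=18 S3=23 blocked=[1, 2, 3]
Op 9: conn=-12 S1=34 S2=18 S3=14 blocked=[1, 2, 3]
Op 10: conn=-25 S1=34 S2=18 S3=1 blocked=[1, 2, 3]
Op 11: conn=-33 S1=26 S2=18 S3=1 blocked=[1, 2, 3]
Op 12: conn=-33 S1=26 S2=42 S3=1 blocked=[1, 2, 3]
Op 13: conn=-22 S1=26 S2=42 S3=1 blocked=[1, 2, 3]
Op 14: conn=-9 S1=26 S2=42 S3=1 blocked=[1, 2, 3]

Answer: -9 26 42 1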